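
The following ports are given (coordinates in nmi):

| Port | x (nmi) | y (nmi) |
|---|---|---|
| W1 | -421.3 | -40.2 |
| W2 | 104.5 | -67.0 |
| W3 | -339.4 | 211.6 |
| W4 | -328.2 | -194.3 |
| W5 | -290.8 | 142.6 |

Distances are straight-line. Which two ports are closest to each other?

W3 and W5

Pairwise distances:
W1–W2: √((525.8)² + (-26.8)²) = √(276465.640 + 718.240) = 526.5 nmi
W1–W3: √((81.9)² + (251.8)²) = √(6707.610 + 63403.240) = 264.8 nmi
W1–W4: √((93.1)² + (-154.1)²) = √(8667.610 + 23746.810) = 180.0 nmi
W1–W5: √((130.5)² + (182.8)²) = √(17030.250 + 33415.840) = 224.6 nmi
W2–W3: √((-443.9)² + (278.6)²) = √(197047.210 + 77617.960) = 524.1 nmi
W2–W4: √((-432.7)² + (-127.3)²) = √(187229.290 + 16205.290) = 451.0 nmi
W2–W5: √((-395.3)² + (209.6)²) = √(156262.090 + 43932.160) = 447.4 nmi
W3–W4: √((11.2)² + (-405.9)²) = √(125.440 + 164754.810) = 406.1 nmi
W3–W5: √((48.6)² + (-69.0)²) = √(2361.960 + 4761.000) = 84.4 nmi
W4–W5: √((37.4)² + (336.9)²) = √(1398.760 + 113501.610) = 339.0 nmi
Closest pair: W3–W5 at 84.4 nmi.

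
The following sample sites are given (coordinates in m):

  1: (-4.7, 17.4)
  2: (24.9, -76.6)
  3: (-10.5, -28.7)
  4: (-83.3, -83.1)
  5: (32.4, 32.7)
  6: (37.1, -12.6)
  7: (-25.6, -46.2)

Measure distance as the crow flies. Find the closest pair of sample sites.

3 and 7

Pairwise distances:
1–2: 98.6 m
1–3: 46.5 m
1–4: 127.6 m
1–5: 40.1 m
1–6: 51.5 m
1–7: 66.9 m
2–3: 59.6 m
2–4: 108.4 m
2–5: 109.6 m
2–6: 65.2 m
2–7: 58.9 m
3–4: 90.9 m
3–5: 74.9 m
3–6: 50.2 m
3–7: 23.1 m
4–5: 163.7 m
4–6: 139.5 m
4–7: 68.5 m
5–6: 45.5 m
5–7: 97.9 m
6–7: 71.1 m
Closest pair: 3–7 at 23.1 m.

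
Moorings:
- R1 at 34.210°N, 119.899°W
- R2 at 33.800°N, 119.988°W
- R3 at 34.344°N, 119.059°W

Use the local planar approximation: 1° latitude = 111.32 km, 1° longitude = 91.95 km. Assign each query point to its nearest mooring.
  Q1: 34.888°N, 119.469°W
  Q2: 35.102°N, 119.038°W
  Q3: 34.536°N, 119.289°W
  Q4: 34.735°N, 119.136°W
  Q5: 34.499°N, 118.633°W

Q1 at 34.888°N, 119.469°W:
  R1: 85.204 km
  R2: 130.179 km
  R3: 71.334 km
  → nearest: R3 (71.334 km)
Q2 at 35.102°N, 119.038°W:
  R1: 126.995 km
  R2: 169.227 km
  R3: 84.403 km
  → nearest: R3 (84.403 km)
Q3 at 34.536°N, 119.289°W:
  R1: 66.806 km
  R2: 104.134 km
  R3: 30.068 km
  → nearest: R3 (30.068 km)
Q4 at 34.735°N, 119.136°W:
  R1: 91.311 km
  R2: 130.272 km
  R3: 44.098 km
  → nearest: R3 (44.098 km)
Q5 at 34.499°N, 118.633°W:
  R1: 120.772 km
  R2: 146.895 km
  R3: 42.803 km
  → nearest: R3 (42.803 km)

Q1→R3; Q2→R3; Q3→R3; Q4→R3; Q5→R3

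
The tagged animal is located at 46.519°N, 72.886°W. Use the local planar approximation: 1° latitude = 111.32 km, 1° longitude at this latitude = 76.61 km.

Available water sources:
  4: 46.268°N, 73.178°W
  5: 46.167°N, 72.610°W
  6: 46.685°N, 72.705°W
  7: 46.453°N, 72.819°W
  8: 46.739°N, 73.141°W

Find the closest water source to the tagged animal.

7

Distances from 46.519°N, 72.886°W:
4: √((-0.251·111.32)² + (-0.292·76.61)²) = √(780.71736 + 500.42227) = 35.793 km
5: √((-0.352·111.32)² + (0.276·76.61)²) = √(1535.43601 + 447.08396) = 44.525 km
6: √((0.166·111.32)² + (0.181·76.61)²) = √(341.47788 + 192.27733) = 23.103 km
7: √((-0.066·111.32)² + (0.067·76.61)²) = √(53.98017 + 26.34635) = 8.963 km
8: √((0.220·111.32)² + (-0.255·76.61)²) = √(599.77969 + 381.63771) = 31.328 km
Minimum: 7 at 8.963 km.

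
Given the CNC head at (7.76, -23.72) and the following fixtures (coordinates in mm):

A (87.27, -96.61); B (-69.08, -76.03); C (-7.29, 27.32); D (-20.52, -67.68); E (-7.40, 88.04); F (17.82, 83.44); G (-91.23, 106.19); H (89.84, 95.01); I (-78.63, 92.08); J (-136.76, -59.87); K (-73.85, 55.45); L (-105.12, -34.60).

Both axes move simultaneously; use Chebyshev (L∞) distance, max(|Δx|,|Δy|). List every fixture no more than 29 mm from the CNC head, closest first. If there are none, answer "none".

none

Distances from (7.76, -23.72):
A: max(|79.51|, |-72.89|) = 79.51 mm
B: max(|-76.84|, |-52.31|) = 76.84 mm
C: max(|-15.05|, |51.04|) = 51.04 mm
D: max(|-28.28|, |-43.96|) = 43.96 mm
E: max(|-15.16|, |111.76|) = 111.76 mm
F: max(|10.06|, |107.16|) = 107.16 mm
G: max(|-98.99|, |129.91|) = 129.91 mm
H: max(|82.08|, |118.73|) = 118.73 mm
I: max(|-86.39|, |115.80|) = 115.80 mm
J: max(|-144.52|, |-36.15|) = 144.52 mm
K: max(|-81.61|, |79.17|) = 81.61 mm
L: max(|-112.88|, |-10.88|) = 112.88 mm
Threshold 29 mm: none within range.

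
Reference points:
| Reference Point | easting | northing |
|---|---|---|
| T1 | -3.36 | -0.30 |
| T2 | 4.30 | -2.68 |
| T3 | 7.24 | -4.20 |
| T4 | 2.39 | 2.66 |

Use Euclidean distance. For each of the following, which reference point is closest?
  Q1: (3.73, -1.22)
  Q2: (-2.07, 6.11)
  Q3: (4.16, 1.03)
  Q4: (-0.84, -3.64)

Q1→T2; Q2→T4; Q3→T4; Q4→T1

Q1 at (3.73, -1.22):
  T1: √((-7.09)² + (0.92)²) = √(50.2681 + 0.8464) = 7.15
  T2: √((0.57)² + (-1.46)²) = √(0.3249 + 2.1316) = 1.57
  T3: √((3.51)² + (-2.98)²) = √(12.3201 + 8.8804) = 4.60
  T4: √((-1.34)² + (3.88)²) = √(1.7956 + 15.0544) = 4.10
  → nearest: T2 (1.57)
Q2 at (-2.07, 6.11):
  T1: √((-1.29)² + (-6.41)²) = √(1.6641 + 41.0881) = 6.54
  T2: √((6.37)² + (-8.79)²) = √(40.5769 + 77.2641) = 10.86
  T3: √((9.31)² + (-10.31)²) = √(86.6761 + 106.2961) = 13.89
  T4: √((4.46)² + (-3.45)²) = √(19.8916 + 11.9025) = 5.64
  → nearest: T4 (5.64)
Q3 at (4.16, 1.03):
  T1: √((-7.52)² + (-1.33)²) = √(56.5504 + 1.7689) = 7.64
  T2: √((0.14)² + (-3.71)²) = √(0.0196 + 13.7641) = 3.71
  T3: √((3.08)² + (-5.23)²) = √(9.4864 + 27.3529) = 6.07
  T4: √((-1.77)² + (1.63)²) = √(3.1329 + 2.6569) = 2.41
  → nearest: T4 (2.41)
Q4 at (-0.84, -3.64):
  T1: √((-2.52)² + (3.34)²) = √(6.3504 + 11.1556) = 4.18
  T2: √((5.14)² + (0.96)²) = √(26.4196 + 0.9216) = 5.23
  T3: √((8.08)² + (-0.56)²) = √(65.2864 + 0.3136) = 8.10
  T4: √((3.23)² + (6.30)²) = √(10.4329 + 39.6900) = 7.08
  → nearest: T1 (4.18)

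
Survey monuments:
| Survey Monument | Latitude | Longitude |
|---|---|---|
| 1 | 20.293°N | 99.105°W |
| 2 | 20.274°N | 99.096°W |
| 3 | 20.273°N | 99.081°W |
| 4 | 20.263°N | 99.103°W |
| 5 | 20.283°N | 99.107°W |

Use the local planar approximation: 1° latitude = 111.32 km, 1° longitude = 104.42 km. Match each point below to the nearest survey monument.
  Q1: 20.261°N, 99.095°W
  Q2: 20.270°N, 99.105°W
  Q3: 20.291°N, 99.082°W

Q1→4; Q2→4; Q3→3

Q1 at 20.261°N, 99.095°W:
  1: √((0.032·111.32)² + (-0.010·104.42)²) = √(12.68955 + 1.09035) = 3.712 km
  2: √((0.013·111.32)² + (-0.001·104.42)²) = √(2.09427 + 0.01090) = 1.451 km
  3: √((0.012·111.32)² + (0.014·104.42)²) = √(1.78447 + 2.13709) = 1.980 km
  4: √((0.002·111.32)² + (-0.008·104.42)²) = √(0.04957 + 0.69783) = 0.865 km
  5: √((0.022·111.32)² + (-0.012·104.42)²) = √(5.99780 + 1.57011) = 2.751 km
  → nearest: 4 (0.865 km)
Q2 at 20.270°N, 99.105°W:
  1: √((0.023·111.32)² + (0.000·104.42)²) = √(6.55544 + 0.00000) = 2.560 km
  2: √((0.004·111.32)² + (0.009·104.42)²) = √(0.19827 + 0.88319) = 1.040 km
  3: √((0.003·111.32)² + (0.024·104.42)²) = √(0.11153 + 6.28044) = 2.528 km
  4: √((-0.007·111.32)² + (0.002·104.42)²) = √(0.60721 + 0.04361) = 0.807 km
  5: √((0.013·111.32)² + (-0.002·104.42)²) = √(2.09427 + 0.04361) = 1.462 km
  → nearest: 4 (0.807 km)
Q3 at 20.291°N, 99.082°W:
  1: √((0.002·111.32)² + (-0.023·104.42)²) = √(0.04957 + 5.76797) = 2.412 km
  2: √((-0.017·111.32)² + (-0.014·104.42)²) = √(3.58133 + 2.13709) = 2.391 km
  3: √((-0.018·111.32)² + (0.001·104.42)²) = √(4.01505 + 0.01090) = 2.006 km
  4: √((-0.028·111.32)² + (-0.021·104.42)²) = √(9.71544 + 4.80846) = 3.811 km
  5: √((-0.008·111.32)² + (-0.025·104.42)²) = √(0.79310 + 6.81471) = 2.758 km
  → nearest: 3 (2.006 km)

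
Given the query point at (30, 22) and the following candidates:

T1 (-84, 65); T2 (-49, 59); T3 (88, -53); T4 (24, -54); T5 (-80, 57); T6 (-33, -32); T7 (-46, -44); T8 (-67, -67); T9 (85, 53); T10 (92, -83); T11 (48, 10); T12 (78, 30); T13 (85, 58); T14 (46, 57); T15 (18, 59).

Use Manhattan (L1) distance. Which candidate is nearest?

Distances from (30, 22):
T1: |-114| + |43| = 114 + 43 = 157
T2: |-79| + |37| = 79 + 37 = 116
T3: |58| + |-75| = 58 + 75 = 133
T4: |-6| + |-76| = 6 + 76 = 82
T5: |-110| + |35| = 110 + 35 = 145
T6: |-63| + |-54| = 63 + 54 = 117
T7: |-76| + |-66| = 76 + 66 = 142
T8: |-97| + |-89| = 97 + 89 = 186
T9: |55| + |31| = 55 + 31 = 86
T10: |62| + |-105| = 62 + 105 = 167
T11: |18| + |-12| = 18 + 12 = 30
T12: |48| + |8| = 48 + 8 = 56
T13: |55| + |36| = 55 + 36 = 91
T14: |16| + |35| = 16 + 35 = 51
T15: |-12| + |37| = 12 + 37 = 49
Minimum: T11 at 30.

T11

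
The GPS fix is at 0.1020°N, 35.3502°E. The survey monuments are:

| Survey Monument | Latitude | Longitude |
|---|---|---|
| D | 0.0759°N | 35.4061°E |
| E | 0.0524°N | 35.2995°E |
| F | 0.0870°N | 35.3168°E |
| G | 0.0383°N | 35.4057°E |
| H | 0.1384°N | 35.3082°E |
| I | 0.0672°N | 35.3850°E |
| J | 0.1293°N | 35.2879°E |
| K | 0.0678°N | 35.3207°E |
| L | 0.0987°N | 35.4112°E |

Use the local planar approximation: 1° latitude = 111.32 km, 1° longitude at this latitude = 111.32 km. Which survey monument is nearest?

F

Distances from 0.1020°N, 35.3502°E:
D: 6.8677 km
E: 7.8956 km
F: 4.0758 km
G: 9.4050 km
H: 6.1870 km
I: 5.4786 km
J: 7.5719 km
K: 5.0278 km
L: 6.8004 km
Minimum: F at 4.0758 km.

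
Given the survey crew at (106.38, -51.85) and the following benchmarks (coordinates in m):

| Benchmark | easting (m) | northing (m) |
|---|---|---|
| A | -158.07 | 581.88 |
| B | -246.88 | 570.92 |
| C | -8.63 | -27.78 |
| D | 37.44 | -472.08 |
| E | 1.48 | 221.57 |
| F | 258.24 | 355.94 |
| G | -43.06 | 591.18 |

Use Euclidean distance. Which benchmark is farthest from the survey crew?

Distances from (106.38, -51.85):
A: 686.69 m
B: 715.99 m
C: 117.50 m
D: 425.85 m
E: 292.85 m
F: 435.15 m
G: 660.17 m
Maximum: B at 715.99 m.

B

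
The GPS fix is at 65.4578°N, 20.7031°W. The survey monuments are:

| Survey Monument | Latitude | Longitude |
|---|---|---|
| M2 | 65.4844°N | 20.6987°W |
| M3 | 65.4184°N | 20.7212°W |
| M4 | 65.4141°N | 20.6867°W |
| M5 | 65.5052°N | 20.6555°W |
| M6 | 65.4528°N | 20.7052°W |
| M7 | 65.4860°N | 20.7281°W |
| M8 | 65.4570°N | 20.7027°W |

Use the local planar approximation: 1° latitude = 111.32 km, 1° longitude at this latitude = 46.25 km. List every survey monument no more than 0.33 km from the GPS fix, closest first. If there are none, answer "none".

Distances from 65.4578°N, 20.7031°W:
M2: √((0.0266·111.32)² + (0.0044·46.25)²) = √(8.768184 + 0.041412) = 2.9681 km
M3: √((-0.0394·111.32)² + (-0.0181·46.25)²) = √(19.237066 + 0.700778) = 4.4652 km
M4: √((-0.0437·111.32)² + (0.0164·46.25)²) = √(23.665150 + 0.575322) = 4.9235 km
M5: √((0.0474·111.32)² + (0.0476·46.25)²) = √(27.842170 + 4.846602) = 5.7174 km
M6: √((-0.0050·111.32)² + (-0.0021·46.25)²) = √(0.309804 + 0.009433) = 0.5650 km
M7: √((0.0282·111.32)² + (-0.0250·46.25)²) = √(9.854727 + 1.336914) = 3.3454 km
M8: √((-0.0008·111.32)² + (0.0004·46.25)²) = √(0.007931 + 0.000342) = 0.0910 km
Threshold 0.33 km: M8 (0.0910 km) is within range.

M8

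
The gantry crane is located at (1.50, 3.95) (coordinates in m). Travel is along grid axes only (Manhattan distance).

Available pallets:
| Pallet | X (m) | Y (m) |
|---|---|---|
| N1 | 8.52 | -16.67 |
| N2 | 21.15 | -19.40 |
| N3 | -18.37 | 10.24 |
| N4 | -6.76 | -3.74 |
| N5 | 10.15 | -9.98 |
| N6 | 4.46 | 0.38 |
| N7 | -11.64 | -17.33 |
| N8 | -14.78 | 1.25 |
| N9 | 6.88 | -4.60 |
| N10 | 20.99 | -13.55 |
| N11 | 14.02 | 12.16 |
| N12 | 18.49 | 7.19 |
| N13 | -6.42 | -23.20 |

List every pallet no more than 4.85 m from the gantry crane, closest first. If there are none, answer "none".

Distances from (1.50, 3.95):
N1: |7.02| + |-20.62| = 7.02 + 20.62 = 27.64 m
N2: |19.65| + |-23.35| = 19.65 + 23.35 = 43.00 m
N3: |-19.87| + |6.29| = 19.87 + 6.29 = 26.16 m
N4: |-8.26| + |-7.69| = 8.26 + 7.69 = 15.95 m
N5: |8.65| + |-13.93| = 8.65 + 13.93 = 22.58 m
N6: |2.96| + |-3.57| = 2.96 + 3.57 = 6.53 m
N7: |-13.14| + |-21.28| = 13.14 + 21.28 = 34.42 m
N8: |-16.28| + |-2.70| = 16.28 + 2.70 = 18.98 m
N9: |5.38| + |-8.55| = 5.38 + 8.55 = 13.93 m
N10: |19.49| + |-17.50| = 19.49 + 17.50 = 36.99 m
N11: |12.52| + |8.21| = 12.52 + 8.21 = 20.73 m
N12: |16.99| + |3.24| = 16.99 + 3.24 = 20.23 m
N13: |-7.92| + |-27.15| = 7.92 + 27.15 = 35.07 m
Threshold 4.85 m: none within range.

none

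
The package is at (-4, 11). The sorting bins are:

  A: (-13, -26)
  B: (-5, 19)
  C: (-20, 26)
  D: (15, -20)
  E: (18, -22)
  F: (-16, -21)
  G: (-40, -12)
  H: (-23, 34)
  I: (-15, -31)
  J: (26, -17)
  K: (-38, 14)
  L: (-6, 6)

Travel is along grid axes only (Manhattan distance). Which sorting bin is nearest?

Distances from (-4, 11):
A: |-9| + |-37| = 9 + 37 = 46
B: |-1| + |8| = 1 + 8 = 9
C: |-16| + |15| = 16 + 15 = 31
D: |19| + |-31| = 19 + 31 = 50
E: |22| + |-33| = 22 + 33 = 55
F: |-12| + |-32| = 12 + 32 = 44
G: |-36| + |-23| = 36 + 23 = 59
H: |-19| + |23| = 19 + 23 = 42
I: |-11| + |-42| = 11 + 42 = 53
J: |30| + |-28| = 30 + 28 = 58
K: |-34| + |3| = 34 + 3 = 37
L: |-2| + |-5| = 2 + 5 = 7
Minimum: L at 7.

L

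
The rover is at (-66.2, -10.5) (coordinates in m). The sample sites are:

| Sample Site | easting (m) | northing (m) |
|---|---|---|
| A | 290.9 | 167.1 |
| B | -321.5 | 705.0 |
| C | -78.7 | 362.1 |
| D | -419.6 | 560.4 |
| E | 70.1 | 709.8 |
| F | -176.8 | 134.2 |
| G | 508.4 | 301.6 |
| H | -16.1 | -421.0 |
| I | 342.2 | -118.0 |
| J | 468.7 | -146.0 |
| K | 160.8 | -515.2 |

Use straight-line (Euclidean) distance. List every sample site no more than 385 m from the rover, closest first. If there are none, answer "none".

F, C

Distances from (-66.2, -10.5):
A: √((357.1)² + (177.6)²) = √(127520.410 + 31541.760) = 398.8 m
B: √((-255.3)² + (715.5)²) = √(65178.090 + 511940.250) = 759.7 m
C: √((-12.5)² + (372.6)²) = √(156.250 + 138830.760) = 372.8 m
D: √((-353.4)² + (570.9)²) = √(124891.560 + 325926.810) = 671.4 m
E: √((136.3)² + (720.3)²) = √(18577.690 + 518832.090) = 733.1 m
F: √((-110.6)² + (144.7)²) = √(12232.360 + 20938.090) = 182.1 m
G: √((574.6)² + (312.1)²) = √(330165.160 + 97406.410) = 653.9 m
H: √((50.1)² + (-410.5)²) = √(2510.010 + 168510.250) = 413.5 m
I: √((408.4)² + (-107.5)²) = √(166790.560 + 11556.250) = 422.3 m
J: √((534.9)² + (-135.5)²) = √(286118.010 + 18360.250) = 551.8 m
K: √((227.0)² + (-504.7)²) = √(51529.000 + 254722.090) = 553.4 m
Threshold 385 m: F (182.1 m), C (372.8 m) are within range.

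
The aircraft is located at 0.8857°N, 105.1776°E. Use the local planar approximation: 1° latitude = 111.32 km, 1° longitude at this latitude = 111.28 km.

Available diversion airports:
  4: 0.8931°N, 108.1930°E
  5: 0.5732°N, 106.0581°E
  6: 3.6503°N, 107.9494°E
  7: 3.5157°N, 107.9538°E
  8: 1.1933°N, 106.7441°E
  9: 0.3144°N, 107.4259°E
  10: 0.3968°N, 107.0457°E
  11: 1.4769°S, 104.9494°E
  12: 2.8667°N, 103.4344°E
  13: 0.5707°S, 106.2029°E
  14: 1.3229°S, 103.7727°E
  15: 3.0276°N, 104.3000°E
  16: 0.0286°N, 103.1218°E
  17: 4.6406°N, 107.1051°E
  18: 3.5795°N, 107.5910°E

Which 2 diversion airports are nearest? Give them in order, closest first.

5, 8

Distances from 0.8857°N, 105.1776°E:
4: 335.5547 km
5: 103.9743 km
6: 435.7203 km
7: 425.6247 km
8: 177.6514 km
9: 258.1473 km
10: 214.8884 km
11: 264.2277 km
12: 293.7018 km
13: 198.2492 km
14: 291.3574 km
15: 257.6611 km
16: 247.8689 km
17: 469.8160 km
18: 402.5549 km
Sorted: 5 (103.9743 km) < 8 (177.6514 km) < 13 (198.2492 km) < 10 (214.8884 km) < …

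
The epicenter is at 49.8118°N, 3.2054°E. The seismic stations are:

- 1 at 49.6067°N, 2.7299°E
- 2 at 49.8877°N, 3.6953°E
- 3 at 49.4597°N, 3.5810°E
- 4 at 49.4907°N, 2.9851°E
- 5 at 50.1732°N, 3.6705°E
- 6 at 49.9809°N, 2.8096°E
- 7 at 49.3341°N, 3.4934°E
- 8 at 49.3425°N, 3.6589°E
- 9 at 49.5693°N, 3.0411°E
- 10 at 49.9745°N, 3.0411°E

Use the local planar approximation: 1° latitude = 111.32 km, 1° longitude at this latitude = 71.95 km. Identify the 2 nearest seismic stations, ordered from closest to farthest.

10, 9

Distances from 49.8118°N, 3.2054°E:
1: √((-0.2051·111.32)² + (-0.4755·71.95)²) = √(521.287986 + 1170.476339) = 41.1311 km
2: √((0.0759·111.32)² + (0.4899·71.95)²) = √(71.388778 + 1242.443005) = 36.2468 km
3: √((-0.3521·111.32)² + (0.3756·71.95)²) = √(1536.308543 + 730.319276) = 47.6091 km
4: √((-0.3211·111.32)² + (-0.2203·71.95)²) = √(1277.694445 + 251.241045) = 39.1016 km
5: √((0.3614·111.32)² + (0.4651·71.95)²) = √(1618.537223 + 1119.835615) = 52.3295 km
6: √((0.1691·111.32)² + (-0.3958·71.95)²) = √(354.350957 + 810.985662) = 34.1370 km
7: √((-0.4777·111.32)² + (0.2880·71.95)²) = √(2827.853313 + 429.384707) = 57.0722 km
8: √((-0.4693·111.32)² + (0.4535·71.95)²) = √(2729.276299 + 1064.672850) = 61.5950 km
9: √((-0.2425·111.32)² + (-0.1643·71.95)²) = √(728.735424 + 139.745143) = 29.4700 km
10: √((0.1627·111.32)² + (-0.1643·71.95)²) = √(328.035995 + 139.745143) = 21.6282 km
Sorted: 10 (21.6282 km) < 9 (29.4700 km) < 6 (34.1370 km) < 2 (36.2468 km) < …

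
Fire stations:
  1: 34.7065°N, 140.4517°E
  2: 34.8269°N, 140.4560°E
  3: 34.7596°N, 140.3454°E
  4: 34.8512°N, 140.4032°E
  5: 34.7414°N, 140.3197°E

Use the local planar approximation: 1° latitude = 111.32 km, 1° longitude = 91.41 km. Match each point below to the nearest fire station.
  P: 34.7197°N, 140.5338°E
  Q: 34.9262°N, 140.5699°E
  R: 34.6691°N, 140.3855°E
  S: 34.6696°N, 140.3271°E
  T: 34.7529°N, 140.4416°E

P at 34.7197°N, 140.5338°E:
  1: √((-0.0132·111.32)² + (-0.0821·91.41)²) = √(2.159207 + 56.321438) = 7.6473 km
  2: √((0.1072·111.32)² + (-0.0778·91.41)²) = √(142.408518 + 50.576248) = 13.8919 km
  3: √((0.0399·111.32)² + (-0.1884·91.41)²) = √(19.728415 + 296.585022) = 17.7852 km
  4: √((0.1315·111.32)² + (-0.1306·91.41)²) = √(214.288024 + 142.519330) = 18.8893 km
  5: √((0.0217·111.32)² + (-0.2141·91.41)²) = √(5.835336 + 383.019383) = 19.7194 km
  → nearest: 1 (7.6473 km)
Q at 34.9262°N, 140.5699°E:
  1: √((-0.2197·111.32)² + (-0.1182·91.41)²) = √(598.145045 + 116.740721) = 26.7373 km
  2: √((-0.0993·111.32)² + (-0.1139·91.41)²) = √(122.192596 + 108.401394) = 15.1853 km
  3: √((-0.1666·111.32)² + (-0.2245·91.41)²) = √(343.950852 + 421.133809) = 27.6602 km
  4: √((-0.0750·111.32)² + (-0.1667·91.41)²) = √(69.705801 + 232.198076) = 17.3754 km
  5: √((-0.1848·111.32)² + (-0.2502·91.41)²) = √(423.204551 + 523.072669) = 30.7616 km
  → nearest: 2 (15.1853 km)
R at 34.6691°N, 140.3855°E:
  1: √((0.0374·111.32)² + (0.0662·91.41)²) = √(17.333633 + 36.618740) = 7.3452 km
  2: √((0.1578·111.32)² + (0.0705·91.41)²) = √(308.574755 + 41.530356) = 18.7111 km
  3: √((0.0905·111.32)² + (-0.0401·91.41)²) = √(101.494744 + 13.436191) = 10.7206 km
  4: √((0.1821·111.32)² + (0.0177·91.41)²) = √(410.928523 + 2.617785) = 20.3358 km
  5: √((0.0723·111.32)² + (-0.0658·91.41)²) = √(64.777322 + 36.177554) = 10.0476 km
  → nearest: 1 (7.3452 km)
S at 34.6696°N, 140.3271°E:
  1: √((0.0369·111.32)² + (0.1246·91.41)²) = √(16.873265 + 129.724947) = 12.1078 km
  2: √((0.1573·111.32)² + (0.1289·91.41)²) = √(306.622373 + 138.833174) = 21.1058 km
  3: √((0.0900·111.32)² + (0.0183·91.41)²) = √(100.376353 + 2.798270) = 10.1575 km
  4: √((0.1816·111.32)² + (0.0761·91.41)²) = √(408.675012 + 48.390124) = 21.3791 km
  5: √((0.0718·111.32)² + (-0.0074·91.41)²) = √(63.884468 + 0.457563) = 8.0213 km
  → nearest: 5 (8.0213 km)
T at 34.7529°N, 140.4416°E:
  1: √((-0.0464·111.32)² + (0.0101·91.41)²) = √(26.679787 + 0.852374) = 5.2471 km
  2: √((0.0740·111.32)² + (0.0144·91.41)²) = √(67.859372 + 1.732656) = 8.3422 km
  3: √((0.0067·111.32)² + (-0.0962·91.41)²) = √(0.556283 + 77.328140) = 8.8252 km
  4: √((0.0983·111.32)² + (-0.0384·91.41)²) = √(119.743909 + 12.321111) = 11.4920 km
  5: √((-0.0115·111.32)² + (-0.1219·91.41)²) = √(1.638861 + 124.163752) = 11.2162 km
  → nearest: 1 (5.2471 km)

P→1; Q→2; R→1; S→5; T→1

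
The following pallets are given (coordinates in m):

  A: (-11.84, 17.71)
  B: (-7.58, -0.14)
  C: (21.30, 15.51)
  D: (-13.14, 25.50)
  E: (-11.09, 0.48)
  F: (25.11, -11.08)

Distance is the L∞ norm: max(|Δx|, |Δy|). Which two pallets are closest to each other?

Pairwise distances:
A–B: max(|4.26|, |-17.85|) = 17.85 m
A–C: max(|33.14|, |-2.20|) = 33.14 m
A–D: max(|-1.30|, |7.79|) = 7.79 m
A–E: max(|0.75|, |-17.23|) = 17.23 m
A–F: max(|36.95|, |-28.79|) = 36.95 m
B–C: max(|28.88|, |15.65|) = 28.88 m
B–D: max(|-5.56|, |25.64|) = 25.64 m
B–E: max(|-3.51|, |0.62|) = 3.51 m
B–F: max(|32.69|, |-10.94|) = 32.69 m
C–D: max(|-34.44|, |9.99|) = 34.44 m
C–E: max(|-32.39|, |-15.03|) = 32.39 m
C–F: max(|3.81|, |-26.59|) = 26.59 m
D–E: max(|2.05|, |-25.02|) = 25.02 m
D–F: max(|38.25|, |-36.58|) = 38.25 m
E–F: max(|36.20|, |-11.56|) = 36.20 m
Closest pair: B–E at 3.51 m.

B and E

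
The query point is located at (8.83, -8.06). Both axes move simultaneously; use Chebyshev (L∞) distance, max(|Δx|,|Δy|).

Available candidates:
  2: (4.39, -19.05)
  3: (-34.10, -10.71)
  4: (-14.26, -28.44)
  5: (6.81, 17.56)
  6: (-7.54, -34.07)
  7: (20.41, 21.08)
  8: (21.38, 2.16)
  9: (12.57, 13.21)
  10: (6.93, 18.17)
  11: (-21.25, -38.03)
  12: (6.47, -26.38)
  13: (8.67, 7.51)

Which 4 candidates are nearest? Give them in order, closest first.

2, 8, 13, 12

Distances from (8.83, -8.06):
2: 10.99
3: 42.93
4: 23.09
5: 25.62
6: 26.01
7: 29.14
8: 12.55
9: 21.27
10: 26.23
11: 30.08
12: 18.32
13: 15.57
Sorted: 2 (10.99) < 8 (12.55) < 13 (15.57) < 12 (18.32) < 9 (21.27) < 4 (23.09) < …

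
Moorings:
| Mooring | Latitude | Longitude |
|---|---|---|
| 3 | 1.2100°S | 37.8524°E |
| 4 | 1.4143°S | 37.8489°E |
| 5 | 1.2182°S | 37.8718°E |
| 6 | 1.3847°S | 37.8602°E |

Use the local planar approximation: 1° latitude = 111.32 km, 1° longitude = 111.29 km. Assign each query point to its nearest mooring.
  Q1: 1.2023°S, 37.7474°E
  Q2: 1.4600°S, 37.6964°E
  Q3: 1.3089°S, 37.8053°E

Q1 at 1.2023°S, 37.7474°E:
  3: √((-0.0077·111.32)² + (0.1050·111.29)²) = √(0.734730 + 136.549742) = 11.7168 km
  4: √((-0.2120·111.32)² + (0.1015·111.29)²) = √(556.952448 + 127.598148) = 26.1639 km
  5: √((-0.0159·111.32)² + (0.1244·111.29)²) = √(3.132858 + 191.669516) = 13.9572 km
  6: √((-0.1824·111.32)² + (0.1128·111.29)²) = √(412.283604 + 157.590664) = 23.8720 km
  → nearest: 3 (11.7168 km)
Q2 at 1.4600°S, 37.6964°E:
  3: √((0.2500·111.32)² + (0.1560·111.29)²) = √(774.508900 + 301.412654) = 32.8012 km
  4: √((0.0457·111.32)² + (0.1525·111.29)²) = √(25.880865 + 288.039449) = 17.7178 km
  5: √((0.2418·111.32)² + (0.1754·111.29)²) = √(724.534364 + 381.040785) = 33.2502 km
  6: √((0.0753·111.32)² + (0.1638·111.29)²) = √(70.264563 + 332.307451) = 20.0642 km
  → nearest: 4 (17.7178 km)
Q3 at 1.3089°S, 37.8053°E:
  3: √((0.0989·111.32)² + (0.0471·111.29)²) = √(121.210147 + 27.476037) = 12.1937 km
  4: √((-0.1054·111.32)² + (0.0436·111.29)²) = √(137.666293 + 23.544272) = 12.6969 km
  5: √((0.0907·111.32)² + (0.0665·111.29)²) = √(101.943836 + 54.771619) = 12.5186 km
  6: √((-0.0758·111.32)² + (0.0549·111.29)²) = √(71.200789 + 37.329913) = 10.4178 km
  → nearest: 6 (10.4178 km)

Q1→3; Q2→4; Q3→6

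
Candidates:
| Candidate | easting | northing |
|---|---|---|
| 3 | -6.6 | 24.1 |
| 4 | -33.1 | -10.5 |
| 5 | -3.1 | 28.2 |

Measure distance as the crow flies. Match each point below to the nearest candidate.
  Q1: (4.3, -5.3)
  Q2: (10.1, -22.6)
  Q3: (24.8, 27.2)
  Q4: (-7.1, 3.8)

Q1→3; Q2→4; Q3→5; Q4→3

Q1 at (4.3, -5.3):
  3: √((-10.9)² + (29.4)²) = √(118.810 + 864.360) = 31.4
  4: √((-37.4)² + (-5.2)²) = √(1398.760 + 27.040) = 37.8
  5: √((-7.4)² + (33.5)²) = √(54.760 + 1122.250) = 34.3
  → nearest: 3 (31.4)
Q2 at (10.1, -22.6):
  3: √((-16.7)² + (46.7)²) = √(278.890 + 2180.890) = 49.6
  4: √((-43.2)² + (12.1)²) = √(1866.240 + 146.410) = 44.9
  5: √((-13.2)² + (50.8)²) = √(174.240 + 2580.640) = 52.5
  → nearest: 4 (44.9)
Q3 at (24.8, 27.2):
  3: √((-31.4)² + (-3.1)²) = √(985.960 + 9.610) = 31.6
  4: √((-57.9)² + (-37.7)²) = √(3352.410 + 1421.290) = 69.1
  5: √((-27.9)² + (1.0)²) = √(778.410 + 1.000) = 27.9
  → nearest: 5 (27.9)
Q4 at (-7.1, 3.8):
  3: √((0.5)² + (20.3)²) = √(0.250 + 412.090) = 20.3
  4: √((-26.0)² + (-14.3)²) = √(676.000 + 204.490) = 29.7
  5: √((4.0)² + (24.4)²) = √(16.000 + 595.360) = 24.7
  → nearest: 3 (20.3)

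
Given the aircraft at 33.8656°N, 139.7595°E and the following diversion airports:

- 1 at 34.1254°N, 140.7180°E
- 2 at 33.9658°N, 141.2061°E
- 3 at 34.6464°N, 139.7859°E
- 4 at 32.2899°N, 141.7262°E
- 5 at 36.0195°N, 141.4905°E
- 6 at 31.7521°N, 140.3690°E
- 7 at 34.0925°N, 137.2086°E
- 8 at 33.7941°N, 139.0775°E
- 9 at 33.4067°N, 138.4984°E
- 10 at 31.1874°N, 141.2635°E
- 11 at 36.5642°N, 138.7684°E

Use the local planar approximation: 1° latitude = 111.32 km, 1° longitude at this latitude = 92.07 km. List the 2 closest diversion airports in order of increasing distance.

Distances from 33.8656°N, 139.7595°E:
1: √((0.2598·111.32)² + (0.9585·92.07)²) = √(836.420539 + 7787.902768) = 92.8672 km
2: √((0.1002·111.32)² + (1.4466·92.07)²) = √(124.417605 + 17739.166410) = 133.6547 km
3: √((0.7808·111.32)² + (0.0264·92.07)²) = √(7554.852761 + 5.908050) = 86.9526 km
4: √((-1.5757·111.32)² + (1.9667·92.07)²) = √(30767.588987 + 32787.818464) = 252.1020 km
5: √((2.1539·111.32)² + (1.7310·92.07)²) = √(57490.682957 + 25399.807316) = 287.9071 km
6: √((-2.1135·111.32)² + (0.6095·92.07)²) = √(55354.240926 + 3149.080091) = 241.8746 km
7: √((0.2269·111.32)² + (-2.5509·92.07)²) = √(637.992226 + 55159.859830) = 236.2157 km
8: √((-0.0715·111.32)² + (-0.6820·92.07)²) = √(63.351730 + 3942.802612) = 63.2942 km
9: √((-0.4589·111.32)² + (-1.2611·92.07)²) = √(2609.651478 + 13481.410649) = 126.8506 km
10: √((-2.6782·111.32)² + (1.5040·92.07)²) = √(88885.804334 + 19174.849274) = 328.7258 km
11: √((2.6986·111.32)² + (-0.9911·92.07)²) = √(90245.057788 + 8326.667803) = 313.9613 km
Sorted: 8 (63.2942 km) < 3 (86.9526 km) < 1 (92.8672 km) < 9 (126.8506 km) < …

8, 3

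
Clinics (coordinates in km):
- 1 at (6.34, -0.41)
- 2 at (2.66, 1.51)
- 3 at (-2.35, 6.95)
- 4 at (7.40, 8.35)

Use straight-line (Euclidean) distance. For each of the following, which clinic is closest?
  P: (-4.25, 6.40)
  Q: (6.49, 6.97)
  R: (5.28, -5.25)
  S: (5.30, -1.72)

P→3; Q→4; R→1; S→1

P at (-4.25, 6.40):
  1: √((10.59)² + (-6.81)²) = √(112.1481 + 46.3761) = 12.59 km
  2: √((6.91)² + (-4.89)²) = √(47.7481 + 23.9121) = 8.47 km
  3: √((1.90)² + (0.55)²) = √(3.6100 + 0.3025) = 1.98 km
  4: √((11.65)² + (1.95)²) = √(135.7225 + 3.8025) = 11.81 km
  → nearest: 3 (1.98 km)
Q at (6.49, 6.97):
  1: √((-0.15)² + (-7.38)²) = √(0.0225 + 54.4644) = 7.38 km
  2: √((-3.83)² + (-5.46)²) = √(14.6689 + 29.8116) = 6.67 km
  3: √((-8.84)² + (-0.02)²) = √(78.1456 + 0.0004) = 8.84 km
  4: √((0.91)² + (1.38)²) = √(0.8281 + 1.9044) = 1.65 km
  → nearest: 4 (1.65 km)
R at (5.28, -5.25):
  1: √((1.06)² + (4.84)²) = √(1.1236 + 23.4256) = 4.95 km
  2: √((-2.62)² + (6.76)²) = √(6.8644 + 45.6976) = 7.25 km
  3: √((-7.63)² + (12.20)²) = √(58.2169 + 148.8400) = 14.39 km
  4: √((2.12)² + (13.60)²) = √(4.4944 + 184.9600) = 13.76 km
  → nearest: 1 (4.95 km)
S at (5.30, -1.72):
  1: √((1.04)² + (1.31)²) = √(1.0816 + 1.7161) = 1.67 km
  2: √((-2.64)² + (3.23)²) = √(6.9696 + 10.4329) = 4.17 km
  3: √((-7.65)² + (8.67)²) = √(58.5225 + 75.1689) = 11.56 km
  4: √((2.10)² + (10.07)²) = √(4.4100 + 101.4049) = 10.29 km
  → nearest: 1 (1.67 km)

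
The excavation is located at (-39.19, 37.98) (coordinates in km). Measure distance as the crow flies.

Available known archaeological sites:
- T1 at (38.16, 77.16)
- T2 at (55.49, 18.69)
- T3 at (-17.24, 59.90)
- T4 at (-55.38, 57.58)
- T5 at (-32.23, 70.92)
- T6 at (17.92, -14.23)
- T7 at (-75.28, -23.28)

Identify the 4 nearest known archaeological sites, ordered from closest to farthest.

Distances from (-39.19, 37.98):
T1: √((77.35)² + (39.18)²) = √(5983.0225 + 1535.0724) = 86.71 km
T2: √((94.68)² + (-19.29)²) = √(8964.3024 + 372.1041) = 96.63 km
T3: √((21.95)² + (21.92)²) = √(481.8025 + 480.4864) = 31.02 km
T4: √((-16.19)² + (19.60)²) = √(262.1161 + 384.1600) = 25.42 km
T5: √((6.96)² + (32.94)²) = √(48.4416 + 1085.0436) = 33.67 km
T6: √((57.11)² + (-52.21)²) = √(3261.5521 + 2725.8841) = 77.38 km
T7: √((-36.09)² + (-61.26)²) = √(1302.4881 + 3752.7876) = 71.10 km
Sorted: T4 (25.42 km) < T3 (31.02 km) < T5 (33.67 km) < T7 (71.10 km) < T6 (77.38 km) < T1 (86.71 km) < …

T4, T3, T5, T7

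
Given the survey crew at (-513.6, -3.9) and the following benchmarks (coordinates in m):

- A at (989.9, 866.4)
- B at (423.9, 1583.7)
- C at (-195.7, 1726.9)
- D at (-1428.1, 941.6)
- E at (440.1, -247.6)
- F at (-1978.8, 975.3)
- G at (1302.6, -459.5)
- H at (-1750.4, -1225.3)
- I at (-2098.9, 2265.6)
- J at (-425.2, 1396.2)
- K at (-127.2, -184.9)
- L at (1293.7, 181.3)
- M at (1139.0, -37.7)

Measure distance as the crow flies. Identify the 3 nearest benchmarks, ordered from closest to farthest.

Distances from (-513.6, -3.9):
A: √((1503.5)² + (870.3)²) = √(2260512.250 + 757422.090) = 1737.2 m
B: √((937.5)² + (1587.6)²) = √(878906.250 + 2520473.760) = 1843.7 m
C: √((317.9)² + (1730.8)²) = √(101060.410 + 2995668.640) = 1759.8 m
D: √((-914.5)² + (945.5)²) = √(836310.250 + 893970.250) = 1315.4 m
E: √((953.7)² + (-243.7)²) = √(909543.690 + 59389.690) = 984.3 m
F: √((-1465.2)² + (979.2)²) = √(2146811.040 + 958832.640) = 1762.3 m
G: √((1816.2)² + (-455.6)²) = √(3298582.440 + 207571.360) = 1872.5 m
H: √((-1236.8)² + (-1221.4)²) = √(1529674.240 + 1491817.960) = 1738.2 m
I: √((-1585.3)² + (2269.5)²) = √(2513176.090 + 5150630.250) = 2768.4 m
J: √((88.4)² + (1400.1)²) = √(7814.560 + 1960280.010) = 1402.9 m
K: √((386.4)² + (-181.0)²) = √(149304.960 + 32761.000) = 426.7 m
L: √((1807.3)² + (185.2)²) = √(3266333.290 + 34299.040) = 1816.8 m
M: √((1652.6)² + (-33.8)²) = √(2731086.760 + 1142.440) = 1652.9 m
Sorted: K (426.7 m) < E (984.3 m) < D (1315.4 m) < J (1402.9 m) < M (1652.9 m) < …

K, E, D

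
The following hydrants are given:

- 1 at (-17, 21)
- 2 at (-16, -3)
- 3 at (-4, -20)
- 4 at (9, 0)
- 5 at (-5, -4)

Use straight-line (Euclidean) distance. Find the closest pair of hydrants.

Pairwise distances:
1–2: 24.0
1–3: 43.0
1–4: 33.4
1–5: 27.7
2–3: 20.8
2–4: 25.2
2–5: 11.0
3–4: 23.9
3–5: 16.0
4–5: 14.6
Closest pair: 2–5 at 11.0.

2 and 5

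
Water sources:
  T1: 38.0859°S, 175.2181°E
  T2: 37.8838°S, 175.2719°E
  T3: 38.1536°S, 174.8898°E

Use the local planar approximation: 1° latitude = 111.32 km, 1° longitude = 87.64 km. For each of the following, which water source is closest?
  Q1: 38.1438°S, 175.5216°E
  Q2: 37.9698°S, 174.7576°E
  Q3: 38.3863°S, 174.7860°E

Q1→T1; Q2→T3; Q3→T3

Q1 at 38.1438°S, 175.5216°E:
  T1: 27.3685 km
  T2: 36.2851 km
  T3: 55.3817 km
  → nearest: T1 (27.3685 km)
Q2 at 37.9698°S, 174.7576°E:
  T1: 42.3771 km
  T2: 46.0787 km
  T3: 23.5132 km
  → nearest: T3 (23.5132 km)
Q3 at 38.3863°S, 174.7860°E:
  T1: 50.5208 km
  T2: 70.3030 km
  T3: 27.4551 km
  → nearest: T3 (27.4551 km)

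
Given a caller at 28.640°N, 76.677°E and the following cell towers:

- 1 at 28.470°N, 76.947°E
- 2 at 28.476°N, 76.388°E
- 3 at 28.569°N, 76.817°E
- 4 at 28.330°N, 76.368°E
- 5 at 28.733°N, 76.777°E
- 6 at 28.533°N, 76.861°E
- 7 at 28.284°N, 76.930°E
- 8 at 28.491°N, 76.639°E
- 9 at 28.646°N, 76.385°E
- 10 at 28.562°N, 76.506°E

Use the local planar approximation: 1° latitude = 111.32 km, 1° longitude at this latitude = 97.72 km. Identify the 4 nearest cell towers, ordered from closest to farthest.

Distances from 28.640°N, 76.677°E:
1: 32.470 km
2: 33.628 km
3: 15.800 km
4: 45.855 km
5: 14.236 km
6: 21.568 km
7: 46.709 km
8: 16.997 km
9: 28.542 km
10: 18.831 km
Sorted: 5 (14.236 km) < 3 (15.800 km) < 8 (16.997 km) < 10 (18.831 km) < 6 (21.568 km) < 9 (28.542 km) < …

5, 3, 8, 10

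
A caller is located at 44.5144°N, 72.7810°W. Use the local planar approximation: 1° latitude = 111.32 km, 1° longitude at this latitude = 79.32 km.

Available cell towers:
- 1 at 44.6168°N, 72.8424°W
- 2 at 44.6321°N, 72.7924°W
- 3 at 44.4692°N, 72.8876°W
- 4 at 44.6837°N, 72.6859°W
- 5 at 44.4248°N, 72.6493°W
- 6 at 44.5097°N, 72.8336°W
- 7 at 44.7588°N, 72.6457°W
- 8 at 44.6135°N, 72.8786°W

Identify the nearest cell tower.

Distances from 44.5144°N, 72.7810°W:
1: √((0.1024·111.32)² + (-0.0614·79.32)²) = √(129.941031 + 23.719316) = 12.3960 km
2: √((0.1177·111.32)² + (-0.0114·79.32)²) = √(171.671942 + 0.817664) = 13.1335 km
3: √((-0.0452·111.32)² + (-0.1066·79.32)²) = √(25.317643 + 71.495683) = 9.8394 km
4: √((0.1693·111.32)² + (0.0951·79.32)²) = √(355.189658 + 56.901858) = 20.3000 km
5: √((-0.0896·111.32)² + (0.1317·79.32)²) = √(99.486102 + 109.128192) = 14.4435 km
6: √((-0.0047·111.32)² + (-0.0526·79.32)²) = √(0.273742 + 17.407520) = 4.2049 km
7: √((0.2444·111.32)² + (0.1353·79.32)²) = √(740.199519 + 115.175738) = 29.2468 km
8: √((0.0991·111.32)² + (-0.0976·79.32)²) = √(121.700876 + 59.932866) = 13.4772 km
Minimum: 6 at 4.2049 km.

6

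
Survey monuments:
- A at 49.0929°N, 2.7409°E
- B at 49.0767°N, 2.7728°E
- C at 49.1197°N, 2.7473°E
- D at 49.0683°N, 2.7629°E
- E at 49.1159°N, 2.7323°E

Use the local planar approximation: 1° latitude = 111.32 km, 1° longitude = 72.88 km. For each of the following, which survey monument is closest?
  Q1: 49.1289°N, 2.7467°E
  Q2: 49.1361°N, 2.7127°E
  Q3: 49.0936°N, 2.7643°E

Q1→C; Q2→E; Q3→A

Q1 at 49.1289°N, 2.7467°E:
  A: 4.0298 km
  B: 6.1143 km
  C: 1.0251 km
  D: 6.8485 km
  E: 1.7876 km
  → nearest: C (1.0251 km)
Q2 at 49.1361°N, 2.7127°E:
  A: 5.2298 km
  B: 7.9315 km
  C: 3.1131 km
  D: 8.3875 km
  E: 2.6640 km
  → nearest: E (2.6640 km)
Q3 at 49.0936°N, 2.7643°E:
  A: 1.7072 km
  B: 1.9807 km
  C: 3.1586 km
  D: 2.8182 km
  E: 3.4061 km
  → nearest: A (1.7072 km)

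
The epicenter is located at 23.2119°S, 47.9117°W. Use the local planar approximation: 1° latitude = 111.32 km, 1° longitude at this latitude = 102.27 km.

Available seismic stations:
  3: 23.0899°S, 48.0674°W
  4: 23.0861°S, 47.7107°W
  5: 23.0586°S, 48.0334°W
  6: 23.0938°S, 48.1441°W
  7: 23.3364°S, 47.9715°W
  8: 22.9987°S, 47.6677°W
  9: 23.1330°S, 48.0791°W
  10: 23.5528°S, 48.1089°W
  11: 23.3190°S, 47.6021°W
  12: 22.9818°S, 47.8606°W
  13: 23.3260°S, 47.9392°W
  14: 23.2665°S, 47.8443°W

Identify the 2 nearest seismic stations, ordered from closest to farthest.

14, 13

Distances from 23.2119°S, 47.9117°W:
3: √((0.1220·111.32)² + (-0.1557·102.27)²) = √(184.444647 + 253.555910) = 20.9285 km
4: √((0.1258·111.32)² + (0.2010·102.27)²) = √(196.113584 + 422.560236) = 24.8732 km
5: √((0.1533·111.32)² + (-0.1217·102.27)²) = √(291.226375 + 154.909363) = 21.1219 km
6: √((0.1181·111.32)² + (-0.2324·102.27)²) = √(172.840769 + 564.896338) = 27.1613 km
7: √((-0.1245·111.32)² + (-0.0598·102.27)²) = √(192.081305 + 37.402349) = 15.1487 km
8: √((0.2132·111.32)² + (0.2440·102.27)²) = √(563.275415 + 622.696127) = 34.4379 km
9: √((0.0789·111.32)² + (-0.1674·102.27)²) = √(77.143689 + 293.094332) = 19.2416 km
10: √((-0.3409·111.32)² + (-0.1972·102.27)²) = √(1440.125690 + 406.733865) = 42.9751 km
11: √((-0.1071·111.32)² + (0.3096·102.27)²) = √(142.142954 + 1002.532397) = 33.8331 km
12: √((0.2301·111.32)² + (0.0511·102.27)²) = √(656.114495 + 27.311045) = 26.1424 km
13: √((-0.1141·111.32)² + (-0.0275·102.27)²) = √(161.330947 + 7.909734) = 13.0093 km
14: √((-0.0546·111.32)² + (0.0674·102.27)²) = √(36.942959 + 47.513421) = 9.1900 km
Sorted: 14 (9.1900 km) < 13 (13.0093 km) < 7 (15.1487 km) < 9 (19.2416 km) < …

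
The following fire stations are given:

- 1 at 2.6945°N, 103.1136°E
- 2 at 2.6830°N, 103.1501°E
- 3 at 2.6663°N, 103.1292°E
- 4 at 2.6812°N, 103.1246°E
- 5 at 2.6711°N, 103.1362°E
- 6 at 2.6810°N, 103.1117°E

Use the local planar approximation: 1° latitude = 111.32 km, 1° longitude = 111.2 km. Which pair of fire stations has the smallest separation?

3 and 5

Pairwise distances:
1–2: 4.2559 km
1–3: 3.5866 km
1–4: 1.9205 km
1–5: 3.6196 km
1–6: 1.5176 km
2–3: 2.9761 km
2–4: 2.8427 km
2–5: 2.0357 km
2–6: 4.2759 km
3–4: 1.7358 km
3–5: 0.9442 km
3–6: 2.5426 km
4–5: 1.7111 km
4–6: 1.4347 km
5–6: 2.9389 km
Closest pair: 3–5 at 0.9442 km.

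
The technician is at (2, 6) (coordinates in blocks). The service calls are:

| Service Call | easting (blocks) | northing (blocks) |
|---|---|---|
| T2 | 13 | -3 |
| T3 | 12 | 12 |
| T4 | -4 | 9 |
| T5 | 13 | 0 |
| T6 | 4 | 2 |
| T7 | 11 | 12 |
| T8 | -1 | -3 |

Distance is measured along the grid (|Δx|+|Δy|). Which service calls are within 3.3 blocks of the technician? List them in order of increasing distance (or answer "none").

none

Distances from (2, 6):
T2: |11| + |-9| = 11 + 9 = 20 blocks
T3: |10| + |6| = 10 + 6 = 16 blocks
T4: |-6| + |3| = 6 + 3 = 9 blocks
T5: |11| + |-6| = 11 + 6 = 17 blocks
T6: |2| + |-4| = 2 + 4 = 6 blocks
T7: |9| + |6| = 9 + 6 = 15 blocks
T8: |-3| + |-9| = 3 + 9 = 12 blocks
Threshold 3.3 blocks: none within range.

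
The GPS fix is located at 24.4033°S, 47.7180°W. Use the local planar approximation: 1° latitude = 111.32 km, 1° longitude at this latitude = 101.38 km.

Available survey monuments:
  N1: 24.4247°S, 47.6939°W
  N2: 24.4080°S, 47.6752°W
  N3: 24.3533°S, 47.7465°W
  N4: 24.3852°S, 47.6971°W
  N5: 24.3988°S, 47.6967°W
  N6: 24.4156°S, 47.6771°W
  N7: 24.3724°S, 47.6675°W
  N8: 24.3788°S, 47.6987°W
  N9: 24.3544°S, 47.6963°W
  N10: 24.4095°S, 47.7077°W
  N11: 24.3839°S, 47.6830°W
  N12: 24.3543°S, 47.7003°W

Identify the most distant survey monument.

N3

Distances from 24.4033°S, 47.7180°W:
N1: 3.4124 km
N2: 4.3705 km
N3: 6.2713 km
N4: 2.9239 km
N5: 2.2167 km
N6: 4.3667 km
N7: 6.1679 km
N8: 3.3566 km
N9: 5.8713 km
N10: 1.2517 km
N11: 4.1538 km
N12: 5.7423 km
Maximum: N3 at 6.2713 km.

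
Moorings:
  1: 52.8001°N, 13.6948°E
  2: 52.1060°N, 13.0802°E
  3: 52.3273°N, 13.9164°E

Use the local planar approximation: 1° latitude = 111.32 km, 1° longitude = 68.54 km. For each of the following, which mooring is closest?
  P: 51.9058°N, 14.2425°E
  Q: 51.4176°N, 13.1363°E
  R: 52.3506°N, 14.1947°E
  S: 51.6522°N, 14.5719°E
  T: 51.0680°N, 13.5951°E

P→3; Q→2; R→3; S→3; T→2

P at 51.9058°N, 14.2425°E:
  1: √((0.8943·111.32)² + (-0.5477·68.54)²) = √(9910.894584 + 1409.203399) = 106.3959 km
  2: √((0.2002·111.32)² + (-1.1623·68.54)²) = √(496.677563 + 6346.359588) = 82.7227 km
  3: √((0.4215·111.32)² + (-0.3261·68.54)²) = √(2201.615901 + 499.562463) = 51.9729 km
  → nearest: 3 (51.9729 km)
Q at 51.4176°N, 13.1363°E:
  1: √((1.3825·111.32)² + (0.5585·68.54)²) = √(23685.179220 + 1465.327011) = 158.5891 km
  2: √((0.6884·111.32)² + (-0.0561·68.54)²) = √(5872.568870 + 14.784748) = 76.7291 km
  3: √((0.9097·111.32)² + (0.7801·68.54)²) = √(10255.168127 + 2858.832799) = 114.5164 km
  → nearest: 2 (76.7291 km)
R at 52.3506°N, 14.1947°E:
  1: √((0.4495·111.32)² + (-0.4999·68.54)²) = √(2503.835470 + 1173.963174) = 60.6449 km
  2: √((-0.2446·111.32)² + (-1.1145·68.54)²) = √(741.411470 + 5835.100572) = 81.0957 km
  3: √((-0.0233·111.32)² + (-0.2783·68.54)²) = √(6.727570 + 363.843493) = 19.2502 km
  → nearest: 3 (19.2502 km)
S at 51.6522°N, 14.5719°E:
  1: √((1.1479·111.32)² + (-0.8771·68.54)²) = √(16328.808926 + 3613.985637) = 141.2190 km
  2: √((0.4538·111.32)² + (-1.4917·68.54)²) = √(2551.968906 + 10453.246210) = 114.0404 km
  3: √((0.6751·111.32)² + (-0.6555·68.54)²) = √(5647.842944 + 2018.522488) = 87.5578 km
  → nearest: 3 (87.5578 km)
T at 51.0680°N, 13.5951°E:
  1: √((1.7321·111.32)² + (0.0997·68.54)²) = √(37178.538945 + 46.695875) = 192.9384 km
  2: √((1.0380·111.32)² + (-0.5149·68.54)²) = √(13351.839476 + 1245.472044) = 120.8193 km
  3: √((1.2593·111.32)² + (0.3213·68.54)²) = √(19651.911607 + 484.964168) = 141.9045 km
  → nearest: 2 (120.8193 km)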